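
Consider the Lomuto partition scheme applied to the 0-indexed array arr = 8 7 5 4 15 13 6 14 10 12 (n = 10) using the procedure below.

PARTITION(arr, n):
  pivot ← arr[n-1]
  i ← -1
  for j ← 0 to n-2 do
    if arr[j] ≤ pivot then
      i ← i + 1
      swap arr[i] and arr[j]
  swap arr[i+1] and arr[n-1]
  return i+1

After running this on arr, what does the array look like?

8 7 5 4 6 10 12 14 13 15

pivot = arr[9] = 12; i = -1
j=0: arr[0]=8 ≤ 12 → i=0, swap arr[0],arr[0] (no change) → 8 7 5 4 15 13 6 14 10 12
j=1: arr[1]=7 ≤ 12 → i=1, swap arr[1],arr[1] (no change) → 8 7 5 4 15 13 6 14 10 12
j=2: arr[2]=5 ≤ 12 → i=2, swap arr[2],arr[2] (no change) → 8 7 5 4 15 13 6 14 10 12
j=3: arr[3]=4 ≤ 12 → i=3, swap arr[3],arr[3] (no change) → 8 7 5 4 15 13 6 14 10 12
j=4: arr[4]=15 > 12 → no swap
j=5: arr[5]=13 > 12 → no swap
j=6: arr[6]=6 ≤ 12 → i=4, swap arr[4],arr[6] → 8 7 5 4 6 13 15 14 10 12
j=7: arr[7]=14 > 12 → no swap
j=8: arr[8]=10 ≤ 12 → i=5, swap arr[5],arr[8] → 8 7 5 4 6 10 15 14 13 12
final swap arr[6],arr[9] → 8 7 5 4 6 10 12 14 13 15; return 6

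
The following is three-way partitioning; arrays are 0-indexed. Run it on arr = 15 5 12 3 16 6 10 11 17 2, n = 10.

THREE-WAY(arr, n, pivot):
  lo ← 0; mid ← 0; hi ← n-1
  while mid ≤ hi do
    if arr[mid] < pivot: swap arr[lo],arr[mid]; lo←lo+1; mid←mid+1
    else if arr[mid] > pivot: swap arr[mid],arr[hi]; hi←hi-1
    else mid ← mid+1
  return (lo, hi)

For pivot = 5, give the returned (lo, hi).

(2, 2)

pivot = 5; lo=0, mid=0, hi=9
arr[mid]=15>5: swap arr[0],arr[9]; hi=8 → 2 5 12 3 16 6 10 11 17 15
arr[mid]=2<5: swap arr[0],arr[0]; lo=1,mid=1 → 2 5 12 3 16 6 10 11 17 15
arr[mid]=5=5: mid=2
arr[mid]=12>5: swap arr[2],arr[8]; hi=7 → 2 5 17 3 16 6 10 11 12 15
arr[mid]=17>5: swap arr[2],arr[7]; hi=6 → 2 5 11 3 16 6 10 17 12 15
arr[mid]=11>5: swap arr[2],arr[6]; hi=5 → 2 5 10 3 16 6 11 17 12 15
arr[mid]=10>5: swap arr[2],arr[5]; hi=4 → 2 5 6 3 16 10 11 17 12 15
arr[mid]=6>5: swap arr[2],arr[4]; hi=3 → 2 5 16 3 6 10 11 17 12 15
arr[mid]=16>5: swap arr[2],arr[3]; hi=2 → 2 5 3 16 6 10 11 17 12 15
arr[mid]=3<5: swap arr[1],arr[2]; lo=2,mid=3 → 2 3 5 16 6 10 11 17 12 15
end: lo=2, hi=2; arr = 2 3 5 16 6 10 11 17 12 15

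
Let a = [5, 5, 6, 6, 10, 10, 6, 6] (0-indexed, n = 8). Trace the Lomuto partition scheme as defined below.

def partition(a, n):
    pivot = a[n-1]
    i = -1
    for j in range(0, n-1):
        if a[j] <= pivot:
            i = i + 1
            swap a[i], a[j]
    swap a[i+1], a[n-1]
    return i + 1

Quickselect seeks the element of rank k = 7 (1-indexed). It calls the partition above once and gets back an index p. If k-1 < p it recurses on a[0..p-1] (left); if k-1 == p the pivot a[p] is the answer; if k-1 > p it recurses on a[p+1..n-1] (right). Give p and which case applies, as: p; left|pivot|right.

5; right

pivot=6, i=-1
j=0: 5≤6, i=0, swap(0,0) ⇒ [5, 5, 6, 6, 10, 10, 6, 6]
j=1: 5≤6, i=1, swap(1,1) ⇒ [5, 5, 6, 6, 10, 10, 6, 6]
j=2: 6≤6, i=2, swap(2,2) ⇒ [5, 5, 6, 6, 10, 10, 6, 6]
j=3: 6≤6, i=3, swap(3,3) ⇒ [5, 5, 6, 6, 10, 10, 6, 6]
j=4: 10>6, skip
j=5: 10>6, skip
j=6: 6≤6, i=4, swap(4,6) ⇒ [5, 5, 6, 6, 6, 10, 10, 6]
swap(5,7) ⇒ [5, 5, 6, 6, 6, 6, 10, 10]; return 5
p = 5; k-1 = 6 > 5 ⇒ right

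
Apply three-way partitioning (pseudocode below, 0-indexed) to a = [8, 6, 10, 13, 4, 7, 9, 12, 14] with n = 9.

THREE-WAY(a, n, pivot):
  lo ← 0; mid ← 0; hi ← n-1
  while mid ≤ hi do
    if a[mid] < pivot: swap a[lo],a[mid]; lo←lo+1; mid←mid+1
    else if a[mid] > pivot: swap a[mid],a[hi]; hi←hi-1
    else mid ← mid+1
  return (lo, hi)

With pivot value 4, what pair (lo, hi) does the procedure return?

lo=0 mid=0 hi=8
8>4: swap(0,8), hi=7 ⇒ [14, 6, 10, 13, 4, 7, 9, 12, 8]
14>4: swap(0,7), hi=6 ⇒ [12, 6, 10, 13, 4, 7, 9, 14, 8]
12>4: swap(0,6), hi=5 ⇒ [9, 6, 10, 13, 4, 7, 12, 14, 8]
9>4: swap(0,5), hi=4 ⇒ [7, 6, 10, 13, 4, 9, 12, 14, 8]
7>4: swap(0,4), hi=3 ⇒ [4, 6, 10, 13, 7, 9, 12, 14, 8]
4=4: mid=1
6>4: swap(1,3), hi=2 ⇒ [4, 13, 10, 6, 7, 9, 12, 14, 8]
13>4: swap(1,2), hi=1 ⇒ [4, 10, 13, 6, 7, 9, 12, 14, 8]
10>4: swap(1,1), hi=0 ⇒ [4, 10, 13, 6, 7, 9, 12, 14, 8]
done. lo=0 hi=0; a=[4, 10, 13, 6, 7, 9, 12, 14, 8]

(0, 0)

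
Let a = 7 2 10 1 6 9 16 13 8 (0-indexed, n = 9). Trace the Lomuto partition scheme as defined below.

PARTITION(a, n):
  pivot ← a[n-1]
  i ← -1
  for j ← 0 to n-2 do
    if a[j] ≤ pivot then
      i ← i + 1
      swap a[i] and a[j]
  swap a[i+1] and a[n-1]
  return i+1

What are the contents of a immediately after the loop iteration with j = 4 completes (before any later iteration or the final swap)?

pivot = a[8] = 8; i = -1
j=0: a[0]=7 ≤ 8 → i=0, swap a[0],a[0] (no change) → 7 2 10 1 6 9 16 13 8
j=1: a[1]=2 ≤ 8 → i=1, swap a[1],a[1] (no change) → 7 2 10 1 6 9 16 13 8
j=2: a[2]=10 > 8 → no swap
j=3: a[3]=1 ≤ 8 → i=2, swap a[2],a[3] → 7 2 1 10 6 9 16 13 8
j=4: a[4]=6 ≤ 8 → i=3, swap a[3],a[4] → 7 2 1 6 10 9 16 13 8
(after j=4) a = 7 2 1 6 10 9 16 13 8

7 2 1 6 10 9 16 13 8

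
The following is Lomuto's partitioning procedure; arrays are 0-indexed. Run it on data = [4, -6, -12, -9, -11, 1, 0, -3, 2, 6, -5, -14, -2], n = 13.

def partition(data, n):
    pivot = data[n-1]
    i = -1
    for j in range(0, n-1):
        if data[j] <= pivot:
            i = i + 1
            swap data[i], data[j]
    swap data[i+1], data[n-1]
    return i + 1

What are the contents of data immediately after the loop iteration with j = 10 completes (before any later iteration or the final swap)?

pivot = data[12] = -2; i = -1
j=0: data[0]=4 > -2 → no swap
j=1: data[1]=-6 ≤ -2 → i=0, swap data[0],data[1] → [-6, 4, -12, -9, -11, 1, 0, -3, 2, 6, -5, -14, -2]
j=2: data[2]=-12 ≤ -2 → i=1, swap data[1],data[2] → [-6, -12, 4, -9, -11, 1, 0, -3, 2, 6, -5, -14, -2]
j=3: data[3]=-9 ≤ -2 → i=2, swap data[2],data[3] → [-6, -12, -9, 4, -11, 1, 0, -3, 2, 6, -5, -14, -2]
j=4: data[4]=-11 ≤ -2 → i=3, swap data[3],data[4] → [-6, -12, -9, -11, 4, 1, 0, -3, 2, 6, -5, -14, -2]
j=5: data[5]=1 > -2 → no swap
j=6: data[6]=0 > -2 → no swap
j=7: data[7]=-3 ≤ -2 → i=4, swap data[4],data[7] → [-6, -12, -9, -11, -3, 1, 0, 4, 2, 6, -5, -14, -2]
j=8: data[8]=2 > -2 → no swap
j=9: data[9]=6 > -2 → no swap
j=10: data[10]=-5 ≤ -2 → i=5, swap data[5],data[10] → [-6, -12, -9, -11, -3, -5, 0, 4, 2, 6, 1, -14, -2]
(after j=10) data = [-6, -12, -9, -11, -3, -5, 0, 4, 2, 6, 1, -14, -2]

[-6, -12, -9, -11, -3, -5, 0, 4, 2, 6, 1, -14, -2]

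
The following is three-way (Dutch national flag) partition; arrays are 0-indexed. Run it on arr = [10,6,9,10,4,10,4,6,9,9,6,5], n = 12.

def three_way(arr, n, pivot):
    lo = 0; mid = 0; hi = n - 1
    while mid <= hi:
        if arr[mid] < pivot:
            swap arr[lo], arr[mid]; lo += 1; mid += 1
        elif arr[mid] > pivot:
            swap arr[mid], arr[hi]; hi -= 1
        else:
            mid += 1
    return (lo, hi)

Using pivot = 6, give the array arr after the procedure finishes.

[5,4,4,6,6,6,10,9,9,10,9,10]

lo=0 mid=0 hi=11
10>6: swap(0,11), hi=10 ⇒ [5,6,9,10,4,10,4,6,9,9,6,10]
5<6: swap(0,0), lo=1 mid=1 ⇒ [5,6,9,10,4,10,4,6,9,9,6,10]
6=6: mid=2
9>6: swap(2,10), hi=9 ⇒ [5,6,6,10,4,10,4,6,9,9,9,10]
6=6: mid=3
10>6: swap(3,9), hi=8 ⇒ [5,6,6,9,4,10,4,6,9,10,9,10]
9>6: swap(3,8), hi=7 ⇒ [5,6,6,9,4,10,4,6,9,10,9,10]
9>6: swap(3,7), hi=6 ⇒ [5,6,6,6,4,10,4,9,9,10,9,10]
6=6: mid=4
4<6: swap(1,4), lo=2 mid=5 ⇒ [5,4,6,6,6,10,4,9,9,10,9,10]
10>6: swap(5,6), hi=5 ⇒ [5,4,6,6,6,4,10,9,9,10,9,10]
4<6: swap(2,5), lo=3 mid=6 ⇒ [5,4,4,6,6,6,10,9,9,10,9,10]
done. lo=3 hi=5; arr=[5,4,4,6,6,6,10,9,9,10,9,10]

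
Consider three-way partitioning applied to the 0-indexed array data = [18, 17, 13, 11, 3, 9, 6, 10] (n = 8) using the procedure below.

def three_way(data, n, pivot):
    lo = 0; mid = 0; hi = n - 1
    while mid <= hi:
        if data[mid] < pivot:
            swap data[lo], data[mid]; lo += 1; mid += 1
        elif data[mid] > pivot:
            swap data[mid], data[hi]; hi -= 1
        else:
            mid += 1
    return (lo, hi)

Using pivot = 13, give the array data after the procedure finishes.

pivot = 13; lo=0, mid=0, hi=7
data[mid]=18>13: swap data[0],data[7]; hi=6 → [10, 17, 13, 11, 3, 9, 6, 18]
data[mid]=10<13: swap data[0],data[0]; lo=1,mid=1 → [10, 17, 13, 11, 3, 9, 6, 18]
data[mid]=17>13: swap data[1],data[6]; hi=5 → [10, 6, 13, 11, 3, 9, 17, 18]
data[mid]=6<13: swap data[1],data[1]; lo=2,mid=2 → [10, 6, 13, 11, 3, 9, 17, 18]
data[mid]=13=13: mid=3
data[mid]=11<13: swap data[2],data[3]; lo=3,mid=4 → [10, 6, 11, 13, 3, 9, 17, 18]
data[mid]=3<13: swap data[3],data[4]; lo=4,mid=5 → [10, 6, 11, 3, 13, 9, 17, 18]
data[mid]=9<13: swap data[4],data[5]; lo=5,mid=6 → [10, 6, 11, 3, 9, 13, 17, 18]
end: lo=5, hi=5; data = [10, 6, 11, 3, 9, 13, 17, 18]

[10, 6, 11, 3, 9, 13, 17, 18]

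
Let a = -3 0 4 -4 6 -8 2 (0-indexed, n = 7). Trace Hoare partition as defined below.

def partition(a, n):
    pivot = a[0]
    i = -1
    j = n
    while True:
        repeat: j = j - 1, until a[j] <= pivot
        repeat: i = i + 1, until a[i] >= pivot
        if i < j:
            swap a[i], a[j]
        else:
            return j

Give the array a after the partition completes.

pivot=-3
j stops at 5 (-8), i stops at 0 (-3); swap ⇒ -8 0 4 -4 6 -3 2
j stops at 3 (-4), i stops at 1 (0); swap ⇒ -8 -4 4 0 6 -3 2
j stops at 1, i stops at 2; i≥j ⇒ return 1. a=-8 -4 4 0 6 -3 2

-8 -4 4 0 6 -3 2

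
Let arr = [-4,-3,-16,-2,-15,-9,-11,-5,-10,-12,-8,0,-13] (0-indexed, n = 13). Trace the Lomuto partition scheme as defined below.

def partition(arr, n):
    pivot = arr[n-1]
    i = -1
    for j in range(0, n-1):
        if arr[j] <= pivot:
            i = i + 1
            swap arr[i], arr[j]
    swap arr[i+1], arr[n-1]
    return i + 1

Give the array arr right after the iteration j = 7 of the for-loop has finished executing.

[-16,-15,-4,-2,-3,-9,-11,-5,-10,-12,-8,0,-13]

pivot=-13, i=-1
j=0: -4>-13, skip
j=1: -3>-13, skip
j=2: -16≤-13, i=0, swap(0,2) ⇒ [-16,-3,-4,-2,-15,-9,-11,-5,-10,-12,-8,0,-13]
j=3: -2>-13, skip
j=4: -15≤-13, i=1, swap(1,4) ⇒ [-16,-15,-4,-2,-3,-9,-11,-5,-10,-12,-8,0,-13]
j=5: -9>-13, skip
j=6: -11>-13, skip
j=7: -5>-13, skip
(after j=7) arr = [-16,-15,-4,-2,-3,-9,-11,-5,-10,-12,-8,0,-13]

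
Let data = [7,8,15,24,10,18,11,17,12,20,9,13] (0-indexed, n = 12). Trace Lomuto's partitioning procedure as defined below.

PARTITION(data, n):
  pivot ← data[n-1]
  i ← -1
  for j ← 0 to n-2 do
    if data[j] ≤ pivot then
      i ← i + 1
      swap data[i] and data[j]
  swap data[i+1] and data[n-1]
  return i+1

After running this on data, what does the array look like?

[7,8,10,11,12,9,13,17,15,20,18,24]

pivot = data[11] = 13; i = -1
j=0: data[0]=7 ≤ 13 → i=0, swap data[0],data[0] (no change) → [7,8,15,24,10,18,11,17,12,20,9,13]
j=1: data[1]=8 ≤ 13 → i=1, swap data[1],data[1] (no change) → [7,8,15,24,10,18,11,17,12,20,9,13]
j=2: data[2]=15 > 13 → no swap
j=3: data[3]=24 > 13 → no swap
j=4: data[4]=10 ≤ 13 → i=2, swap data[2],data[4] → [7,8,10,24,15,18,11,17,12,20,9,13]
j=5: data[5]=18 > 13 → no swap
j=6: data[6]=11 ≤ 13 → i=3, swap data[3],data[6] → [7,8,10,11,15,18,24,17,12,20,9,13]
j=7: data[7]=17 > 13 → no swap
j=8: data[8]=12 ≤ 13 → i=4, swap data[4],data[8] → [7,8,10,11,12,18,24,17,15,20,9,13]
j=9: data[9]=20 > 13 → no swap
j=10: data[10]=9 ≤ 13 → i=5, swap data[5],data[10] → [7,8,10,11,12,9,24,17,15,20,18,13]
final swap data[6],data[11] → [7,8,10,11,12,9,13,17,15,20,18,24]; return 6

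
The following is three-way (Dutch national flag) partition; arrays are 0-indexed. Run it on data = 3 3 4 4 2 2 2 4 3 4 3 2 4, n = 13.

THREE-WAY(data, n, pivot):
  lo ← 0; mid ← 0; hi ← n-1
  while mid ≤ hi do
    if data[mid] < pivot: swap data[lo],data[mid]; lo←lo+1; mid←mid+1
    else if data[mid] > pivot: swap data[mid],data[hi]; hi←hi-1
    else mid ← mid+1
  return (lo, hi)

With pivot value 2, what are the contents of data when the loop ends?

2 2 2 2 4 4 4 3 4 3 3 4 3

lo=0 mid=0 hi=12
3>2: swap(0,12), hi=11 ⇒ 4 3 4 4 2 2 2 4 3 4 3 2 3
4>2: swap(0,11), hi=10 ⇒ 2 3 4 4 2 2 2 4 3 4 3 4 3
2=2: mid=1
3>2: swap(1,10), hi=9 ⇒ 2 3 4 4 2 2 2 4 3 4 3 4 3
3>2: swap(1,9), hi=8 ⇒ 2 4 4 4 2 2 2 4 3 3 3 4 3
4>2: swap(1,8), hi=7 ⇒ 2 3 4 4 2 2 2 4 4 3 3 4 3
3>2: swap(1,7), hi=6 ⇒ 2 4 4 4 2 2 2 3 4 3 3 4 3
4>2: swap(1,6), hi=5 ⇒ 2 2 4 4 2 2 4 3 4 3 3 4 3
2=2: mid=2
4>2: swap(2,5), hi=4 ⇒ 2 2 2 4 2 4 4 3 4 3 3 4 3
2=2: mid=3
4>2: swap(3,4), hi=3 ⇒ 2 2 2 2 4 4 4 3 4 3 3 4 3
2=2: mid=4
done. lo=0 hi=3; data=2 2 2 2 4 4 4 3 4 3 3 4 3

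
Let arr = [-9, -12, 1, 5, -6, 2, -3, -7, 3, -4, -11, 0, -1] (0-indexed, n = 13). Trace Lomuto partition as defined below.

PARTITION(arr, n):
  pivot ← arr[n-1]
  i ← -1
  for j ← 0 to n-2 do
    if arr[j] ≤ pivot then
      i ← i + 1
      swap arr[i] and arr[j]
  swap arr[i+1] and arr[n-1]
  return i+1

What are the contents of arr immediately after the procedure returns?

[-9, -12, -6, -3, -7, -4, -11, -1, 3, 2, 5, 0, 1]

pivot=-1, i=-1
j=0: -9≤-1, i=0, swap(0,0) ⇒ [-9, -12, 1, 5, -6, 2, -3, -7, 3, -4, -11, 0, -1]
j=1: -12≤-1, i=1, swap(1,1) ⇒ [-9, -12, 1, 5, -6, 2, -3, -7, 3, -4, -11, 0, -1]
j=2: 1>-1, skip
j=3: 5>-1, skip
j=4: -6≤-1, i=2, swap(2,4) ⇒ [-9, -12, -6, 5, 1, 2, -3, -7, 3, -4, -11, 0, -1]
j=5: 2>-1, skip
j=6: -3≤-1, i=3, swap(3,6) ⇒ [-9, -12, -6, -3, 1, 2, 5, -7, 3, -4, -11, 0, -1]
j=7: -7≤-1, i=4, swap(4,7) ⇒ [-9, -12, -6, -3, -7, 2, 5, 1, 3, -4, -11, 0, -1]
j=8: 3>-1, skip
j=9: -4≤-1, i=5, swap(5,9) ⇒ [-9, -12, -6, -3, -7, -4, 5, 1, 3, 2, -11, 0, -1]
j=10: -11≤-1, i=6, swap(6,10) ⇒ [-9, -12, -6, -3, -7, -4, -11, 1, 3, 2, 5, 0, -1]
j=11: 0>-1, skip
swap(7,12) ⇒ [-9, -12, -6, -3, -7, -4, -11, -1, 3, 2, 5, 0, 1]; return 7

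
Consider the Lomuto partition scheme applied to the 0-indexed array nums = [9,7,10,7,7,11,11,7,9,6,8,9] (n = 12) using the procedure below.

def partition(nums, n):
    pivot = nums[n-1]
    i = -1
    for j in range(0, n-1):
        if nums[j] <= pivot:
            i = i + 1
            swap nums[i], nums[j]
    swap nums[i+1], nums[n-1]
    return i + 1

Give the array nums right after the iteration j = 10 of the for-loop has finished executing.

pivot=9, i=-1
j=0: 9≤9, i=0, swap(0,0) ⇒ [9,7,10,7,7,11,11,7,9,6,8,9]
j=1: 7≤9, i=1, swap(1,1) ⇒ [9,7,10,7,7,11,11,7,9,6,8,9]
j=2: 10>9, skip
j=3: 7≤9, i=2, swap(2,3) ⇒ [9,7,7,10,7,11,11,7,9,6,8,9]
j=4: 7≤9, i=3, swap(3,4) ⇒ [9,7,7,7,10,11,11,7,9,6,8,9]
j=5: 11>9, skip
j=6: 11>9, skip
j=7: 7≤9, i=4, swap(4,7) ⇒ [9,7,7,7,7,11,11,10,9,6,8,9]
j=8: 9≤9, i=5, swap(5,8) ⇒ [9,7,7,7,7,9,11,10,11,6,8,9]
j=9: 6≤9, i=6, swap(6,9) ⇒ [9,7,7,7,7,9,6,10,11,11,8,9]
j=10: 8≤9, i=7, swap(7,10) ⇒ [9,7,7,7,7,9,6,8,11,11,10,9]
(after j=10) nums = [9,7,7,7,7,9,6,8,11,11,10,9]

[9,7,7,7,7,9,6,8,11,11,10,9]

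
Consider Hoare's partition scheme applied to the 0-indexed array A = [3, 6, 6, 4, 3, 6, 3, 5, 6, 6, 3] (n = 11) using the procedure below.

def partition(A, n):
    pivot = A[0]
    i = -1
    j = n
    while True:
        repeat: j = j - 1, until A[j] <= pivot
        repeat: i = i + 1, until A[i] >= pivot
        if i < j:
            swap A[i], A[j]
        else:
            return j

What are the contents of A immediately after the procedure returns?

pivot=3
j stops at 10 (3), i stops at 0 (3); swap ⇒ [3, 6, 6, 4, 3, 6, 3, 5, 6, 6, 3]
j stops at 6 (3), i stops at 1 (6); swap ⇒ [3, 3, 6, 4, 3, 6, 6, 5, 6, 6, 3]
j stops at 4 (3), i stops at 2 (6); swap ⇒ [3, 3, 3, 4, 6, 6, 6, 5, 6, 6, 3]
j stops at 2, i stops at 3; i≥j ⇒ return 2. A=[3, 3, 3, 4, 6, 6, 6, 5, 6, 6, 3]

[3, 3, 3, 4, 6, 6, 6, 5, 6, 6, 3]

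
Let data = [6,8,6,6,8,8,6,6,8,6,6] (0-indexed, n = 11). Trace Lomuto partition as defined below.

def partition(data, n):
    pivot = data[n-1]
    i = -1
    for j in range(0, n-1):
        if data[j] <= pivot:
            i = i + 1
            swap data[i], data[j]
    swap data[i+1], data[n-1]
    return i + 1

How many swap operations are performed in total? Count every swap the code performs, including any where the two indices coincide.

pivot = data[10] = 6; i = -1
j=0: data[0]=6 ≤ 6 → i=0, swap data[0],data[0] (no change) → [6,8,6,6,8,8,6,6,8,6,6]
j=1: data[1]=8 > 6 → no swap
j=2: data[2]=6 ≤ 6 → i=1, swap data[1],data[2] → [6,6,8,6,8,8,6,6,8,6,6]
j=3: data[3]=6 ≤ 6 → i=2, swap data[2],data[3] → [6,6,6,8,8,8,6,6,8,6,6]
j=4: data[4]=8 > 6 → no swap
j=5: data[5]=8 > 6 → no swap
j=6: data[6]=6 ≤ 6 → i=3, swap data[3],data[6] → [6,6,6,6,8,8,8,6,8,6,6]
j=7: data[7]=6 ≤ 6 → i=4, swap data[4],data[7] → [6,6,6,6,6,8,8,8,8,6,6]
j=8: data[8]=8 > 6 → no swap
j=9: data[9]=6 ≤ 6 → i=5, swap data[5],data[9] → [6,6,6,6,6,6,8,8,8,8,6]
final swap data[6],data[10] → [6,6,6,6,6,6,6,8,8,8,8]; return 6

7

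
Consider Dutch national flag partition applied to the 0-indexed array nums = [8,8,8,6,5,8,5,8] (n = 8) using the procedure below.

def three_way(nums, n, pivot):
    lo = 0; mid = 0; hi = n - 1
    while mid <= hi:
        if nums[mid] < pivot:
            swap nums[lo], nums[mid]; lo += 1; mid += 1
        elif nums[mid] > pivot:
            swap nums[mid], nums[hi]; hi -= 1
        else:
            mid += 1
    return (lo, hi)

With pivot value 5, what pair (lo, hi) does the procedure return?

lo=0 mid=0 hi=7
8>5: swap(0,7), hi=6 ⇒ [8,8,8,6,5,8,5,8]
8>5: swap(0,6), hi=5 ⇒ [5,8,8,6,5,8,8,8]
5=5: mid=1
8>5: swap(1,5), hi=4 ⇒ [5,8,8,6,5,8,8,8]
8>5: swap(1,4), hi=3 ⇒ [5,5,8,6,8,8,8,8]
5=5: mid=2
8>5: swap(2,3), hi=2 ⇒ [5,5,6,8,8,8,8,8]
6>5: swap(2,2), hi=1 ⇒ [5,5,6,8,8,8,8,8]
done. lo=0 hi=1; nums=[5,5,6,8,8,8,8,8]

(0, 1)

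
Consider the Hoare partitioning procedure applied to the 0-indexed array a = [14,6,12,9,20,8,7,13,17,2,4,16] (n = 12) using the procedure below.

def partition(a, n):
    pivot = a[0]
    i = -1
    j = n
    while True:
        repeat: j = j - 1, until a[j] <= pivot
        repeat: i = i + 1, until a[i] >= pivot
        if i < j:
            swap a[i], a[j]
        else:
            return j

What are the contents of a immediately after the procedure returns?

pivot=14
j stops at 10 (4), i stops at 0 (14); swap ⇒ [4,6,12,9,20,8,7,13,17,2,14,16]
j stops at 9 (2), i stops at 4 (20); swap ⇒ [4,6,12,9,2,8,7,13,17,20,14,16]
j stops at 7, i stops at 8; i≥j ⇒ return 7. a=[4,6,12,9,2,8,7,13,17,20,14,16]

[4,6,12,9,2,8,7,13,17,20,14,16]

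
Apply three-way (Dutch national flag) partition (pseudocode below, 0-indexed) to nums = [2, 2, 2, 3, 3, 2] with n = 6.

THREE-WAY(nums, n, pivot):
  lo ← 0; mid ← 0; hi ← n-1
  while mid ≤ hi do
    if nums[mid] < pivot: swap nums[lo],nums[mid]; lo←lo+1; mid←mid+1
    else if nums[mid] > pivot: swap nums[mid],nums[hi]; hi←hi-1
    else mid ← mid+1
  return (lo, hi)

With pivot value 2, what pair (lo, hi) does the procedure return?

(0, 3)

lo=0 mid=0 hi=5
2=2: mid=1
2=2: mid=2
2=2: mid=3
3>2: swap(3,5), hi=4 ⇒ [2, 2, 2, 2, 3, 3]
2=2: mid=4
3>2: swap(4,4), hi=3 ⇒ [2, 2, 2, 2, 3, 3]
done. lo=0 hi=3; nums=[2, 2, 2, 2, 3, 3]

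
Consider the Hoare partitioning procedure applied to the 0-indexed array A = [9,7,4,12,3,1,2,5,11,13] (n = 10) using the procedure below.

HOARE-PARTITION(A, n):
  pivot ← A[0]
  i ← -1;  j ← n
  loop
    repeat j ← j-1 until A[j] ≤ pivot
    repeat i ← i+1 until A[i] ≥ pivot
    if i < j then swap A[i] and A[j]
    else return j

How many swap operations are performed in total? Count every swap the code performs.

pivot = A[0] = 9; i = -1, j = 10
j→7 (A[7]=5≤9), i→0 (A[0]=9≥9); i<j, swap → [5,7,4,12,3,1,2,9,11,13]
j→6 (A[6]=2≤9), i→3 (A[3]=12≥9); i<j, swap → [5,7,4,2,3,1,12,9,11,13]
j→5, i→6; i≥j, return j=5. A = [5,7,4,2,3,1,12,9,11,13]

2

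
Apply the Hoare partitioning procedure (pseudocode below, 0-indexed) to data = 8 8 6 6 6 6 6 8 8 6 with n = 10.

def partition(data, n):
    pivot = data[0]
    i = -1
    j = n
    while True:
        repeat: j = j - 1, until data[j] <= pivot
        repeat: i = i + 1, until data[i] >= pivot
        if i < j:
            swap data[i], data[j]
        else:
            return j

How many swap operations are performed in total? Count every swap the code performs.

2

pivot = data[0] = 8; i = -1, j = 10
j→9 (data[9]=6≤8), i→0 (data[0]=8≥8); i<j, swap → 6 8 6 6 6 6 6 8 8 8
j→8 (data[8]=8≤8), i→1 (data[1]=8≥8); i<j, swap → 6 8 6 6 6 6 6 8 8 8
j→7, i→7; i≥j, return j=7. data = 6 8 6 6 6 6 6 8 8 8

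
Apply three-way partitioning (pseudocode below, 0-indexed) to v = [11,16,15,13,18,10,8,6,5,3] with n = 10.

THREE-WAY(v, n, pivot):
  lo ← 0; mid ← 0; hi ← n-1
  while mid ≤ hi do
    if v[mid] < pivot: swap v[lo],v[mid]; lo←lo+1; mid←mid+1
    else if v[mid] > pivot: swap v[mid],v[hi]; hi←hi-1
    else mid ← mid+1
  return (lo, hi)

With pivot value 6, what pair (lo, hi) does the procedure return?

pivot = 6; lo=0, mid=0, hi=9
v[mid]=11>6: swap v[0],v[9]; hi=8 → [3,16,15,13,18,10,8,6,5,11]
v[mid]=3<6: swap v[0],v[0]; lo=1,mid=1 → [3,16,15,13,18,10,8,6,5,11]
v[mid]=16>6: swap v[1],v[8]; hi=7 → [3,5,15,13,18,10,8,6,16,11]
v[mid]=5<6: swap v[1],v[1]; lo=2,mid=2 → [3,5,15,13,18,10,8,6,16,11]
v[mid]=15>6: swap v[2],v[7]; hi=6 → [3,5,6,13,18,10,8,15,16,11]
v[mid]=6=6: mid=3
v[mid]=13>6: swap v[3],v[6]; hi=5 → [3,5,6,8,18,10,13,15,16,11]
v[mid]=8>6: swap v[3],v[5]; hi=4 → [3,5,6,10,18,8,13,15,16,11]
v[mid]=10>6: swap v[3],v[4]; hi=3 → [3,5,6,18,10,8,13,15,16,11]
v[mid]=18>6: swap v[3],v[3]; hi=2 → [3,5,6,18,10,8,13,15,16,11]
end: lo=2, hi=2; v = [3,5,6,18,10,8,13,15,16,11]

(2, 2)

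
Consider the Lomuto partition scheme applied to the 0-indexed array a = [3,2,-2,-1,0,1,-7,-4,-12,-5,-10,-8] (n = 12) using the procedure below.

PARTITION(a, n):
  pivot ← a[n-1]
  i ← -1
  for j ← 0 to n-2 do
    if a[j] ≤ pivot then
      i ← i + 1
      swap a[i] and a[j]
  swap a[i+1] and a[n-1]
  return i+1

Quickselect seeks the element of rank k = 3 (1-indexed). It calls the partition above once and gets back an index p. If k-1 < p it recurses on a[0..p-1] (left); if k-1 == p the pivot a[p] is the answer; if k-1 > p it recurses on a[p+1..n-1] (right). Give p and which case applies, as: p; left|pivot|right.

2; pivot

pivot=-8, i=-1
j=0: 3>-8, skip
j=1: 2>-8, skip
j=2: -2>-8, skip
j=3: -1>-8, skip
j=4: 0>-8, skip
j=5: 1>-8, skip
j=6: -7>-8, skip
j=7: -4>-8, skip
j=8: -12≤-8, i=0, swap(0,8) ⇒ [-12,2,-2,-1,0,1,-7,-4,3,-5,-10,-8]
j=9: -5>-8, skip
j=10: -10≤-8, i=1, swap(1,10) ⇒ [-12,-10,-2,-1,0,1,-7,-4,3,-5,2,-8]
swap(2,11) ⇒ [-12,-10,-8,-1,0,1,-7,-4,3,-5,2,-2]; return 2
p = 2; k-1 = 2 == 2 ⇒ pivot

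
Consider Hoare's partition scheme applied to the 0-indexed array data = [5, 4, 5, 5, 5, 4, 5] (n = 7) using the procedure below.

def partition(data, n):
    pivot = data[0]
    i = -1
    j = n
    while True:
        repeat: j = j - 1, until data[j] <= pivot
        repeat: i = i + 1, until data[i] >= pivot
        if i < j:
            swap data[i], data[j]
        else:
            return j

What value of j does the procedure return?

3

pivot=5
j stops at 6 (5), i stops at 0 (5); swap ⇒ [5, 4, 5, 5, 5, 4, 5]
j stops at 5 (4), i stops at 2 (5); swap ⇒ [5, 4, 4, 5, 5, 5, 5]
j stops at 4 (5), i stops at 3 (5); swap ⇒ [5, 4, 4, 5, 5, 5, 5]
j stops at 3, i stops at 4; i≥j ⇒ return 3. data=[5, 4, 4, 5, 5, 5, 5]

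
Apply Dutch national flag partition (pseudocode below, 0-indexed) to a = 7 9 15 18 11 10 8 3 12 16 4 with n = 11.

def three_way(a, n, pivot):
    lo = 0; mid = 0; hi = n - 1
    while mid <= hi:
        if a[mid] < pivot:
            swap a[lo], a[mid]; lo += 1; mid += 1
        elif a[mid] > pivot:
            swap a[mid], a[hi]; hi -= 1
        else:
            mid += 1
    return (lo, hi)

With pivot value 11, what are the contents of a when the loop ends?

pivot = 11; lo=0, mid=0, hi=10
a[mid]=7<11: swap a[0],a[0]; lo=1,mid=1 → 7 9 15 18 11 10 8 3 12 16 4
a[mid]=9<11: swap a[1],a[1]; lo=2,mid=2 → 7 9 15 18 11 10 8 3 12 16 4
a[mid]=15>11: swap a[2],a[10]; hi=9 → 7 9 4 18 11 10 8 3 12 16 15
a[mid]=4<11: swap a[2],a[2]; lo=3,mid=3 → 7 9 4 18 11 10 8 3 12 16 15
a[mid]=18>11: swap a[3],a[9]; hi=8 → 7 9 4 16 11 10 8 3 12 18 15
a[mid]=16>11: swap a[3],a[8]; hi=7 → 7 9 4 12 11 10 8 3 16 18 15
a[mid]=12>11: swap a[3],a[7]; hi=6 → 7 9 4 3 11 10 8 12 16 18 15
a[mid]=3<11: swap a[3],a[3]; lo=4,mid=4 → 7 9 4 3 11 10 8 12 16 18 15
a[mid]=11=11: mid=5
a[mid]=10<11: swap a[4],a[5]; lo=5,mid=6 → 7 9 4 3 10 11 8 12 16 18 15
a[mid]=8<11: swap a[5],a[6]; lo=6,mid=7 → 7 9 4 3 10 8 11 12 16 18 15
end: lo=6, hi=6; a = 7 9 4 3 10 8 11 12 16 18 15

7 9 4 3 10 8 11 12 16 18 15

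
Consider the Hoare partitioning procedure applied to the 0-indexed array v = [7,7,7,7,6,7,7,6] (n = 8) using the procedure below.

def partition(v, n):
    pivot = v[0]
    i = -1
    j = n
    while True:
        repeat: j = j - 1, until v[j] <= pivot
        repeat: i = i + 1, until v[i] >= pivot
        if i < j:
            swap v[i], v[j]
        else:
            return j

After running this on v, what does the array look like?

pivot=7
j stops at 7 (6), i stops at 0 (7); swap ⇒ [6,7,7,7,6,7,7,7]
j stops at 6 (7), i stops at 1 (7); swap ⇒ [6,7,7,7,6,7,7,7]
j stops at 5 (7), i stops at 2 (7); swap ⇒ [6,7,7,7,6,7,7,7]
j stops at 4 (6), i stops at 3 (7); swap ⇒ [6,7,7,6,7,7,7,7]
j stops at 3, i stops at 4; i≥j ⇒ return 3. v=[6,7,7,6,7,7,7,7]

[6,7,7,6,7,7,7,7]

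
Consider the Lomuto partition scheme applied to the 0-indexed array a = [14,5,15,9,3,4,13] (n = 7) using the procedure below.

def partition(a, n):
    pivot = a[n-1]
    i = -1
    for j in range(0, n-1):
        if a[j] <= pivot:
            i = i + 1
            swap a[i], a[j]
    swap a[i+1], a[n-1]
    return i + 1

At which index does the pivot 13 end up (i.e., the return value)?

pivot = a[6] = 13; i = -1
j=0: a[0]=14 > 13 → no swap
j=1: a[1]=5 ≤ 13 → i=0, swap a[0],a[1] → [5,14,15,9,3,4,13]
j=2: a[2]=15 > 13 → no swap
j=3: a[3]=9 ≤ 13 → i=1, swap a[1],a[3] → [5,9,15,14,3,4,13]
j=4: a[4]=3 ≤ 13 → i=2, swap a[2],a[4] → [5,9,3,14,15,4,13]
j=5: a[5]=4 ≤ 13 → i=3, swap a[3],a[5] → [5,9,3,4,15,14,13]
final swap a[4],a[6] → [5,9,3,4,13,14,15]; return 4

4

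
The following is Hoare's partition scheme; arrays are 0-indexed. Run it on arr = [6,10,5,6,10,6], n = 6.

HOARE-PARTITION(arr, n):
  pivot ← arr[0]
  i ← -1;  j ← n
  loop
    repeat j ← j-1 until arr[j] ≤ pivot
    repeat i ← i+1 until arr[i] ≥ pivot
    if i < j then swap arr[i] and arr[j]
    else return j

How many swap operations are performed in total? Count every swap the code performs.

pivot = arr[0] = 6; i = -1, j = 6
j→5 (arr[5]=6≤6), i→0 (arr[0]=6≥6); i<j, swap → [6,10,5,6,10,6]
j→3 (arr[3]=6≤6), i→1 (arr[1]=10≥6); i<j, swap → [6,6,5,10,10,6]
j→2, i→3; i≥j, return j=2. arr = [6,6,5,10,10,6]

2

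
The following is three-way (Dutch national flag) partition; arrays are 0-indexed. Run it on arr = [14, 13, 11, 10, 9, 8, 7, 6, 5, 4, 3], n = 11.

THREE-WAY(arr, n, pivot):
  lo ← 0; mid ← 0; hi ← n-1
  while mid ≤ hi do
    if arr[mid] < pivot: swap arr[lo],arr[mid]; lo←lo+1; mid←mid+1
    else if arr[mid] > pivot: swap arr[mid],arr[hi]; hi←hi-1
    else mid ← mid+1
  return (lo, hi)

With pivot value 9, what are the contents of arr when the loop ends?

[3, 4, 5, 6, 8, 7, 9, 10, 11, 13, 14]

pivot = 9; lo=0, mid=0, hi=10
arr[mid]=14>9: swap arr[0],arr[10]; hi=9 → [3, 13, 11, 10, 9, 8, 7, 6, 5, 4, 14]
arr[mid]=3<9: swap arr[0],arr[0]; lo=1,mid=1 → [3, 13, 11, 10, 9, 8, 7, 6, 5, 4, 14]
arr[mid]=13>9: swap arr[1],arr[9]; hi=8 → [3, 4, 11, 10, 9, 8, 7, 6, 5, 13, 14]
arr[mid]=4<9: swap arr[1],arr[1]; lo=2,mid=2 → [3, 4, 11, 10, 9, 8, 7, 6, 5, 13, 14]
arr[mid]=11>9: swap arr[2],arr[8]; hi=7 → [3, 4, 5, 10, 9, 8, 7, 6, 11, 13, 14]
arr[mid]=5<9: swap arr[2],arr[2]; lo=3,mid=3 → [3, 4, 5, 10, 9, 8, 7, 6, 11, 13, 14]
arr[mid]=10>9: swap arr[3],arr[7]; hi=6 → [3, 4, 5, 6, 9, 8, 7, 10, 11, 13, 14]
arr[mid]=6<9: swap arr[3],arr[3]; lo=4,mid=4 → [3, 4, 5, 6, 9, 8, 7, 10, 11, 13, 14]
arr[mid]=9=9: mid=5
arr[mid]=8<9: swap arr[4],arr[5]; lo=5,mid=6 → [3, 4, 5, 6, 8, 9, 7, 10, 11, 13, 14]
arr[mid]=7<9: swap arr[5],arr[6]; lo=6,mid=7 → [3, 4, 5, 6, 8, 7, 9, 10, 11, 13, 14]
end: lo=6, hi=6; arr = [3, 4, 5, 6, 8, 7, 9, 10, 11, 13, 14]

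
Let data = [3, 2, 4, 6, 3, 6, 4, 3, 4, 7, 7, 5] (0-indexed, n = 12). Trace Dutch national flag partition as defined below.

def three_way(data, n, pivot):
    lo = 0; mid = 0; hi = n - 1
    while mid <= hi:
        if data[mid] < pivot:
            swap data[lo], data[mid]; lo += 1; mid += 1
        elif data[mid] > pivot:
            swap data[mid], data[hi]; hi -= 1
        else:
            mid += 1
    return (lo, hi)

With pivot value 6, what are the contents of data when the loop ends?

[3, 2, 4, 3, 4, 3, 4, 5, 6, 6, 7, 7]

pivot = 6; lo=0, mid=0, hi=11
data[mid]=3<6: swap data[0],data[0]; lo=1,mid=1 → [3, 2, 4, 6, 3, 6, 4, 3, 4, 7, 7, 5]
data[mid]=2<6: swap data[1],data[1]; lo=2,mid=2 → [3, 2, 4, 6, 3, 6, 4, 3, 4, 7, 7, 5]
data[mid]=4<6: swap data[2],data[2]; lo=3,mid=3 → [3, 2, 4, 6, 3, 6, 4, 3, 4, 7, 7, 5]
data[mid]=6=6: mid=4
data[mid]=3<6: swap data[3],data[4]; lo=4,mid=5 → [3, 2, 4, 3, 6, 6, 4, 3, 4, 7, 7, 5]
data[mid]=6=6: mid=6
data[mid]=4<6: swap data[4],data[6]; lo=5,mid=7 → [3, 2, 4, 3, 4, 6, 6, 3, 4, 7, 7, 5]
data[mid]=3<6: swap data[5],data[7]; lo=6,mid=8 → [3, 2, 4, 3, 4, 3, 6, 6, 4, 7, 7, 5]
data[mid]=4<6: swap data[6],data[8]; lo=7,mid=9 → [3, 2, 4, 3, 4, 3, 4, 6, 6, 7, 7, 5]
data[mid]=7>6: swap data[9],data[11]; hi=10 → [3, 2, 4, 3, 4, 3, 4, 6, 6, 5, 7, 7]
data[mid]=5<6: swap data[7],data[9]; lo=8,mid=10 → [3, 2, 4, 3, 4, 3, 4, 5, 6, 6, 7, 7]
data[mid]=7>6: swap data[10],data[10]; hi=9 → [3, 2, 4, 3, 4, 3, 4, 5, 6, 6, 7, 7]
end: lo=8, hi=9; data = [3, 2, 4, 3, 4, 3, 4, 5, 6, 6, 7, 7]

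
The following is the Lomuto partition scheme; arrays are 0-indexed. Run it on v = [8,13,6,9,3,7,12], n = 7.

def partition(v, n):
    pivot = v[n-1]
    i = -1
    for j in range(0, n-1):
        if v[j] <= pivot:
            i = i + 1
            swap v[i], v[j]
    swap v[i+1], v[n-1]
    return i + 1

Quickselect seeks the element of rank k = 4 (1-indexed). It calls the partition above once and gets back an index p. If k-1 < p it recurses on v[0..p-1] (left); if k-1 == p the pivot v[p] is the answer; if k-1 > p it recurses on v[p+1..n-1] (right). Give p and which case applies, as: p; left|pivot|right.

5; left

pivot=12, i=-1
j=0: 8≤12, i=0, swap(0,0) ⇒ [8,13,6,9,3,7,12]
j=1: 13>12, skip
j=2: 6≤12, i=1, swap(1,2) ⇒ [8,6,13,9,3,7,12]
j=3: 9≤12, i=2, swap(2,3) ⇒ [8,6,9,13,3,7,12]
j=4: 3≤12, i=3, swap(3,4) ⇒ [8,6,9,3,13,7,12]
j=5: 7≤12, i=4, swap(4,5) ⇒ [8,6,9,3,7,13,12]
swap(5,6) ⇒ [8,6,9,3,7,12,13]; return 5
p = 5; k-1 = 3 < 5 ⇒ left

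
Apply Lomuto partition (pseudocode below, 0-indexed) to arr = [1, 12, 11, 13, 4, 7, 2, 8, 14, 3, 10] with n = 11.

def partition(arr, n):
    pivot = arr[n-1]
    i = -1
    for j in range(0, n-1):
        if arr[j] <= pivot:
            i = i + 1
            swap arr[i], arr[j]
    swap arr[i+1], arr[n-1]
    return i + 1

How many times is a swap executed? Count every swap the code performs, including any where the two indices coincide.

7

pivot = arr[10] = 10; i = -1
j=0: arr[0]=1 ≤ 10 → i=0, swap arr[0],arr[0] (no change) → [1, 12, 11, 13, 4, 7, 2, 8, 14, 3, 10]
j=1: arr[1]=12 > 10 → no swap
j=2: arr[2]=11 > 10 → no swap
j=3: arr[3]=13 > 10 → no swap
j=4: arr[4]=4 ≤ 10 → i=1, swap arr[1],arr[4] → [1, 4, 11, 13, 12, 7, 2, 8, 14, 3, 10]
j=5: arr[5]=7 ≤ 10 → i=2, swap arr[2],arr[5] → [1, 4, 7, 13, 12, 11, 2, 8, 14, 3, 10]
j=6: arr[6]=2 ≤ 10 → i=3, swap arr[3],arr[6] → [1, 4, 7, 2, 12, 11, 13, 8, 14, 3, 10]
j=7: arr[7]=8 ≤ 10 → i=4, swap arr[4],arr[7] → [1, 4, 7, 2, 8, 11, 13, 12, 14, 3, 10]
j=8: arr[8]=14 > 10 → no swap
j=9: arr[9]=3 ≤ 10 → i=5, swap arr[5],arr[9] → [1, 4, 7, 2, 8, 3, 13, 12, 14, 11, 10]
final swap arr[6],arr[10] → [1, 4, 7, 2, 8, 3, 10, 12, 14, 11, 13]; return 6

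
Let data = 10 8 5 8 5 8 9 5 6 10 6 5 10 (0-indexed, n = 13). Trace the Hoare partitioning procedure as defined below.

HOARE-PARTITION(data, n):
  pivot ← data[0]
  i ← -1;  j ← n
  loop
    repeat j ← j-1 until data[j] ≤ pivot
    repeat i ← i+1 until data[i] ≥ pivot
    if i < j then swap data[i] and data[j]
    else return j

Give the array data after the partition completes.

pivot = data[0] = 10; i = -1, j = 13
j→12 (data[12]=10≤10), i→0 (data[0]=10≥10); i<j, swap → 10 8 5 8 5 8 9 5 6 10 6 5 10
j→11 (data[11]=5≤10), i→9 (data[9]=10≥10); i<j, swap → 10 8 5 8 5 8 9 5 6 5 6 10 10
j→10, i→11; i≥j, return j=10. data = 10 8 5 8 5 8 9 5 6 5 6 10 10

10 8 5 8 5 8 9 5 6 5 6 10 10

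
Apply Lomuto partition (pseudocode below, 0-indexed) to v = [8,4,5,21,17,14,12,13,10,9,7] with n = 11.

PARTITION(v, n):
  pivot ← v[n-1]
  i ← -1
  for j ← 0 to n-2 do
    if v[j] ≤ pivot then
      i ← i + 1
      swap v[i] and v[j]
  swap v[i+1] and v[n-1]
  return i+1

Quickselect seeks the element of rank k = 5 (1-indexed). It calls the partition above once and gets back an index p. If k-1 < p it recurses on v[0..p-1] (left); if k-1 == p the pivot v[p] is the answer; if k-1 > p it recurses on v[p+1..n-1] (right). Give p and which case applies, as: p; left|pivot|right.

pivot = v[10] = 7; i = -1
j=0: v[0]=8 > 7 → no swap
j=1: v[1]=4 ≤ 7 → i=0, swap v[0],v[1] → [4,8,5,21,17,14,12,13,10,9,7]
j=2: v[2]=5 ≤ 7 → i=1, swap v[1],v[2] → [4,5,8,21,17,14,12,13,10,9,7]
j=3: v[3]=21 > 7 → no swap
j=4: v[4]=17 > 7 → no swap
j=5: v[5]=14 > 7 → no swap
j=6: v[6]=12 > 7 → no swap
j=7: v[7]=13 > 7 → no swap
j=8: v[8]=10 > 7 → no swap
j=9: v[9]=9 > 7 → no swap
final swap v[2],v[10] → [4,5,7,21,17,14,12,13,10,9,8]; return 2
p = 2; k-1 = 4 > 2 ⇒ right

2; right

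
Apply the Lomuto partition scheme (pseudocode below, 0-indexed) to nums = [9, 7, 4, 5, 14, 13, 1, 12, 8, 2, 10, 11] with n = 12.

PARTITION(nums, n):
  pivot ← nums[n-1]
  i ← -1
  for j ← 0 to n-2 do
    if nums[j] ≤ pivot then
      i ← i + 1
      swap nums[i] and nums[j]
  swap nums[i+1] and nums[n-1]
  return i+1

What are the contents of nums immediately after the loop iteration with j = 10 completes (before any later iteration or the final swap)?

[9, 7, 4, 5, 1, 8, 2, 10, 13, 14, 12, 11]

pivot=11, i=-1
j=0: 9≤11, i=0, swap(0,0) ⇒ [9, 7, 4, 5, 14, 13, 1, 12, 8, 2, 10, 11]
j=1: 7≤11, i=1, swap(1,1) ⇒ [9, 7, 4, 5, 14, 13, 1, 12, 8, 2, 10, 11]
j=2: 4≤11, i=2, swap(2,2) ⇒ [9, 7, 4, 5, 14, 13, 1, 12, 8, 2, 10, 11]
j=3: 5≤11, i=3, swap(3,3) ⇒ [9, 7, 4, 5, 14, 13, 1, 12, 8, 2, 10, 11]
j=4: 14>11, skip
j=5: 13>11, skip
j=6: 1≤11, i=4, swap(4,6) ⇒ [9, 7, 4, 5, 1, 13, 14, 12, 8, 2, 10, 11]
j=7: 12>11, skip
j=8: 8≤11, i=5, swap(5,8) ⇒ [9, 7, 4, 5, 1, 8, 14, 12, 13, 2, 10, 11]
j=9: 2≤11, i=6, swap(6,9) ⇒ [9, 7, 4, 5, 1, 8, 2, 12, 13, 14, 10, 11]
j=10: 10≤11, i=7, swap(7,10) ⇒ [9, 7, 4, 5, 1, 8, 2, 10, 13, 14, 12, 11]
(after j=10) nums = [9, 7, 4, 5, 1, 8, 2, 10, 13, 14, 12, 11]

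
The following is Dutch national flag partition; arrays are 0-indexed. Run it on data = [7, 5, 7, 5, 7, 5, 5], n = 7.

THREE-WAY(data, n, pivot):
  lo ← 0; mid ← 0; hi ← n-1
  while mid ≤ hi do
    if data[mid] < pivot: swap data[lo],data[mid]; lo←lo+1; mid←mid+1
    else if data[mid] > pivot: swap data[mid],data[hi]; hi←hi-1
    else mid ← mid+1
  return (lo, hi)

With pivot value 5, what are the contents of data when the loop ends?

[5, 5, 5, 5, 7, 7, 7]

pivot = 5; lo=0, mid=0, hi=6
data[mid]=7>5: swap data[0],data[6]; hi=5 → [5, 5, 7, 5, 7, 5, 7]
data[mid]=5=5: mid=1
data[mid]=5=5: mid=2
data[mid]=7>5: swap data[2],data[5]; hi=4 → [5, 5, 5, 5, 7, 7, 7]
data[mid]=5=5: mid=3
data[mid]=5=5: mid=4
data[mid]=7>5: swap data[4],data[4]; hi=3 → [5, 5, 5, 5, 7, 7, 7]
end: lo=0, hi=3; data = [5, 5, 5, 5, 7, 7, 7]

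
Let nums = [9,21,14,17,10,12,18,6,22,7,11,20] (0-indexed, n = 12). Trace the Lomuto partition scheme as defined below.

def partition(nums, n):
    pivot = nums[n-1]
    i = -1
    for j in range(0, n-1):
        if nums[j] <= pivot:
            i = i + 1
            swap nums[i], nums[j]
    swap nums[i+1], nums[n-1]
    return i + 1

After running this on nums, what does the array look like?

pivot = nums[11] = 20; i = -1
j=0: nums[0]=9 ≤ 20 → i=0, swap nums[0],nums[0] (no change) → [9,21,14,17,10,12,18,6,22,7,11,20]
j=1: nums[1]=21 > 20 → no swap
j=2: nums[2]=14 ≤ 20 → i=1, swap nums[1],nums[2] → [9,14,21,17,10,12,18,6,22,7,11,20]
j=3: nums[3]=17 ≤ 20 → i=2, swap nums[2],nums[3] → [9,14,17,21,10,12,18,6,22,7,11,20]
j=4: nums[4]=10 ≤ 20 → i=3, swap nums[3],nums[4] → [9,14,17,10,21,12,18,6,22,7,11,20]
j=5: nums[5]=12 ≤ 20 → i=4, swap nums[4],nums[5] → [9,14,17,10,12,21,18,6,22,7,11,20]
j=6: nums[6]=18 ≤ 20 → i=5, swap nums[5],nums[6] → [9,14,17,10,12,18,21,6,22,7,11,20]
j=7: nums[7]=6 ≤ 20 → i=6, swap nums[6],nums[7] → [9,14,17,10,12,18,6,21,22,7,11,20]
j=8: nums[8]=22 > 20 → no swap
j=9: nums[9]=7 ≤ 20 → i=7, swap nums[7],nums[9] → [9,14,17,10,12,18,6,7,22,21,11,20]
j=10: nums[10]=11 ≤ 20 → i=8, swap nums[8],nums[10] → [9,14,17,10,12,18,6,7,11,21,22,20]
final swap nums[9],nums[11] → [9,14,17,10,12,18,6,7,11,20,22,21]; return 9

[9,14,17,10,12,18,6,7,11,20,22,21]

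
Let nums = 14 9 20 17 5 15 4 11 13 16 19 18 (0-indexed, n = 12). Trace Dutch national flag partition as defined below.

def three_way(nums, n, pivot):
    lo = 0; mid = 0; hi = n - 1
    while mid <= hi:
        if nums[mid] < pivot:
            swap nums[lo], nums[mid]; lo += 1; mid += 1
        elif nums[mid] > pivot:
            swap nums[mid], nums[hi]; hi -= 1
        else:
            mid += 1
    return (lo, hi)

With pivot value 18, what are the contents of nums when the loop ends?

pivot = 18; lo=0, mid=0, hi=11
nums[mid]=14<18: swap nums[0],nums[0]; lo=1,mid=1 → 14 9 20 17 5 15 4 11 13 16 19 18
nums[mid]=9<18: swap nums[1],nums[1]; lo=2,mid=2 → 14 9 20 17 5 15 4 11 13 16 19 18
nums[mid]=20>18: swap nums[2],nums[11]; hi=10 → 14 9 18 17 5 15 4 11 13 16 19 20
nums[mid]=18=18: mid=3
nums[mid]=17<18: swap nums[2],nums[3]; lo=3,mid=4 → 14 9 17 18 5 15 4 11 13 16 19 20
nums[mid]=5<18: swap nums[3],nums[4]; lo=4,mid=5 → 14 9 17 5 18 15 4 11 13 16 19 20
nums[mid]=15<18: swap nums[4],nums[5]; lo=5,mid=6 → 14 9 17 5 15 18 4 11 13 16 19 20
nums[mid]=4<18: swap nums[5],nums[6]; lo=6,mid=7 → 14 9 17 5 15 4 18 11 13 16 19 20
nums[mid]=11<18: swap nums[6],nums[7]; lo=7,mid=8 → 14 9 17 5 15 4 11 18 13 16 19 20
nums[mid]=13<18: swap nums[7],nums[8]; lo=8,mid=9 → 14 9 17 5 15 4 11 13 18 16 19 20
nums[mid]=16<18: swap nums[8],nums[9]; lo=9,mid=10 → 14 9 17 5 15 4 11 13 16 18 19 20
nums[mid]=19>18: swap nums[10],nums[10]; hi=9 → 14 9 17 5 15 4 11 13 16 18 19 20
end: lo=9, hi=9; nums = 14 9 17 5 15 4 11 13 16 18 19 20

14 9 17 5 15 4 11 13 16 18 19 20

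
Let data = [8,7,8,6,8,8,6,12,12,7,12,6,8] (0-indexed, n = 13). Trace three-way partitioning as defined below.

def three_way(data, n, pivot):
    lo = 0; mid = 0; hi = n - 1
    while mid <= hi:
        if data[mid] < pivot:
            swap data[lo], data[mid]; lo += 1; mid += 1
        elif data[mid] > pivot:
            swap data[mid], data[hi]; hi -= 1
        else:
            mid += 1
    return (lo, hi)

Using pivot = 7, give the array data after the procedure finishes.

[6,6,6,7,7,8,12,12,8,12,8,8,8]

pivot = 7; lo=0, mid=0, hi=12
data[mid]=8>7: swap data[0],data[12]; hi=11 → [8,7,8,6,8,8,6,12,12,7,12,6,8]
data[mid]=8>7: swap data[0],data[11]; hi=10 → [6,7,8,6,8,8,6,12,12,7,12,8,8]
data[mid]=6<7: swap data[0],data[0]; lo=1,mid=1 → [6,7,8,6,8,8,6,12,12,7,12,8,8]
data[mid]=7=7: mid=2
data[mid]=8>7: swap data[2],data[10]; hi=9 → [6,7,12,6,8,8,6,12,12,7,8,8,8]
data[mid]=12>7: swap data[2],data[9]; hi=8 → [6,7,7,6,8,8,6,12,12,12,8,8,8]
data[mid]=7=7: mid=3
data[mid]=6<7: swap data[1],data[3]; lo=2,mid=4 → [6,6,7,7,8,8,6,12,12,12,8,8,8]
data[mid]=8>7: swap data[4],data[8]; hi=7 → [6,6,7,7,12,8,6,12,8,12,8,8,8]
data[mid]=12>7: swap data[4],data[7]; hi=6 → [6,6,7,7,12,8,6,12,8,12,8,8,8]
data[mid]=12>7: swap data[4],data[6]; hi=5 → [6,6,7,7,6,8,12,12,8,12,8,8,8]
data[mid]=6<7: swap data[2],data[4]; lo=3,mid=5 → [6,6,6,7,7,8,12,12,8,12,8,8,8]
data[mid]=8>7: swap data[5],data[5]; hi=4 → [6,6,6,7,7,8,12,12,8,12,8,8,8]
end: lo=3, hi=4; data = [6,6,6,7,7,8,12,12,8,12,8,8,8]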